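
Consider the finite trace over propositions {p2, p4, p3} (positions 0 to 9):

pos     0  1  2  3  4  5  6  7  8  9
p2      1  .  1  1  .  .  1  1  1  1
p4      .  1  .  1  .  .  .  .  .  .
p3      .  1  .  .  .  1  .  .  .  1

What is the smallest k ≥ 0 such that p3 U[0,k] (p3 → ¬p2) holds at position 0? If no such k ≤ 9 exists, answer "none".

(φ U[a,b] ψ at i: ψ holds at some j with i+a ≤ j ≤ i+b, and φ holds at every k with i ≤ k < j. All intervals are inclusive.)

Need earliest j ≥ 0 with (p3 → ¬p2), and p3 at every k in [0,j-1].
  j=0: rhs holds (empty prefix). k = 0.

0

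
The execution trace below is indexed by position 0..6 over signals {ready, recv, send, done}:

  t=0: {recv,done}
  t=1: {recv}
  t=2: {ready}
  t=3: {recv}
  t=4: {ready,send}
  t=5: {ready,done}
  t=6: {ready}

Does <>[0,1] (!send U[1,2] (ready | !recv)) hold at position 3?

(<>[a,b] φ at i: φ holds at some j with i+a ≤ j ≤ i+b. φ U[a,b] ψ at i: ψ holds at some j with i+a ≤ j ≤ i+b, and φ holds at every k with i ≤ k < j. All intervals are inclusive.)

Check (!send U[1,2] (ready | !recv)) at each j in [3,4]:
  j=3: holds
  j=4: fails
Found at j=3 → formula holds.

Holds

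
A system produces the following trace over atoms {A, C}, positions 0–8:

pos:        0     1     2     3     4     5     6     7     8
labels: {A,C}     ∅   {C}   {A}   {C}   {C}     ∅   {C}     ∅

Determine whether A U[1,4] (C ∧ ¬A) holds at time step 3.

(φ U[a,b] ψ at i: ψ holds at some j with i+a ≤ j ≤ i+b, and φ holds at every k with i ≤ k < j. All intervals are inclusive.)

True

Need some j in [4,7] with (C ∧ ¬A), and A at every k in [3,j-1].
  j=4: (C ∧ ¬A) holds; A holds at every k in [3,3] → satisfied.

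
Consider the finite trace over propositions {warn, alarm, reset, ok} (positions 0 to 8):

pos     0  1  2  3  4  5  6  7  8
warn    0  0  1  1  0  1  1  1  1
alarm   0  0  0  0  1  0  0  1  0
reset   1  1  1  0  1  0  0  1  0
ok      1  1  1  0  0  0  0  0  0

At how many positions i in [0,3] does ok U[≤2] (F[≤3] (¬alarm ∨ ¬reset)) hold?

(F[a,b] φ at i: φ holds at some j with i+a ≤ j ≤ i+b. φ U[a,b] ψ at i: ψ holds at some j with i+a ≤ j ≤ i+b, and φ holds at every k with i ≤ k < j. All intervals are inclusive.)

Evaluate at each i in [0,3]:
  i=0: ✓ (rhs at j=0)
  i=1: ✓ (rhs at j=1)
  i=2: ✓ (rhs at j=2)
  i=3: ✓ (rhs at j=3)
Positions where it holds: {0, 1, 2, 3} → 4.

4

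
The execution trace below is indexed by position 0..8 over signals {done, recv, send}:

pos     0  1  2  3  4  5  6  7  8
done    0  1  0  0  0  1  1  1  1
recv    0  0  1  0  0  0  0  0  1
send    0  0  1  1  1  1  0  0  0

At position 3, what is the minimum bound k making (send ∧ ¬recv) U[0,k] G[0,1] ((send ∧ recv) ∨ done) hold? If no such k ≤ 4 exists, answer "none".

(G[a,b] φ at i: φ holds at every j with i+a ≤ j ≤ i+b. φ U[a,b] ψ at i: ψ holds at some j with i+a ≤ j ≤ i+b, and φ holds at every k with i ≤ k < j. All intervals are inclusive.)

2

Need earliest j ≥ 3 with G[0,1] ((send ∧ recv) ∨ done), and (send ∧ ¬recv) at every k in [3,j-1].
  j=3: rhs fails.
  j=4: rhs fails.
  j=5: rhs holds; lhs holds on [3,4]. k = 2.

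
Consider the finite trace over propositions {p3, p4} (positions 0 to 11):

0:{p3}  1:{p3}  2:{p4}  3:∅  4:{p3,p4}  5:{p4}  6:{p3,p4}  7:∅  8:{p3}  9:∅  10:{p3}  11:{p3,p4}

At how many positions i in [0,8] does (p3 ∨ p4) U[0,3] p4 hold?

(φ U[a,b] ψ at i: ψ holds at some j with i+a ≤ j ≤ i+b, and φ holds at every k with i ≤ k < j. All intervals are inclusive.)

Evaluate at each i in [0,8]:
  i=0: ✓ (rhs at j=2; lhs holds on [0,1])
  i=1: ✓ (rhs at j=2; lhs holds on [1,1])
  i=2: ✓ (rhs at j=2)
  i=3: ✗ (lhs fails at k=3 before rhs at j=4)
  i=4: ✓ (rhs at j=4)
  i=5: ✓ (rhs at j=5)
  i=6: ✓ (rhs at j=6)
  i=7: ✗ (no rhs in [7,10])
  i=8: ✗ (lhs fails at k=9 before rhs at j=11)
Positions where it holds: {0, 1, 2, 4, 5, 6} → 6.

6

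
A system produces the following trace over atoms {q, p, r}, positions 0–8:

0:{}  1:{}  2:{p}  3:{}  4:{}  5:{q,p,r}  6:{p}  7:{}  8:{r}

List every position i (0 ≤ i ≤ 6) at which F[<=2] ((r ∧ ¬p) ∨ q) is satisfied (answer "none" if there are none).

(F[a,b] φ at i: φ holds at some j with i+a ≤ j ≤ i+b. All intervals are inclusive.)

3, 4, 5, 6

Evaluate at each i in [0,6]:
  i=0: ✗ (none in [0,2])
  i=1: ✗ (none in [1,3])
  i=2: ✗ (none in [2,4])
  i=3: ✓ (witness j=5)
  i=4: ✓ (witness j=5)
  i=5: ✓ (witness j=5)
  i=6: ✓ (witness j=8)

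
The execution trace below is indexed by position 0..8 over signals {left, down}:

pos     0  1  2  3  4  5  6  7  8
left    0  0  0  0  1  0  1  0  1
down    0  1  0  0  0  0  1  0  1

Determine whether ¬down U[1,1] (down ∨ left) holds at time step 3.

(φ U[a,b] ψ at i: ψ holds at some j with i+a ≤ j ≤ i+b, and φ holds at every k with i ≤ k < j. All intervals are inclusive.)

Yes

Need some j in [4,4] with (down ∨ left), and ¬down at every k in [3,j-1].
  j=4: (down ∨ left) holds; ¬down holds at every k in [3,3] → satisfied.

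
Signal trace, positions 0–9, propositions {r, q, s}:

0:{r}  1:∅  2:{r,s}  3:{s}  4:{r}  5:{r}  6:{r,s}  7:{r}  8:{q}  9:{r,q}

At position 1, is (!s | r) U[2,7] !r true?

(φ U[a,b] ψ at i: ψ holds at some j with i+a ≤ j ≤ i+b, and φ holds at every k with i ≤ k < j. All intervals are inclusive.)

Need some j in [3,8] with !r, and (!s | r) at every k in [1,j-1].
  j=3: !r holds; (!s | r) holds at every k in [1,2] → satisfied.

Holds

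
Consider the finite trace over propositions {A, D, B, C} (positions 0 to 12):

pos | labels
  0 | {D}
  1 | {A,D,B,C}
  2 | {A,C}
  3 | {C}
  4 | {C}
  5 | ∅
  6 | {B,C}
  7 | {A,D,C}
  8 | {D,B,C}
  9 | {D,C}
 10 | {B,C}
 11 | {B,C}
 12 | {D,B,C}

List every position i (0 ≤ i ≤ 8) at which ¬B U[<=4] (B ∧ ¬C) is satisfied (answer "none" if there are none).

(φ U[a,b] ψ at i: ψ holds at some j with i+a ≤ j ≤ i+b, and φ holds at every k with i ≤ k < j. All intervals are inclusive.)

Evaluate at each i in [0,8]:
  i=0: ✗ (no rhs in [0,4])
  i=1: ✗ (no rhs in [1,5])
  i=2: ✗ (no rhs in [2,6])
  i=3: ✗ (no rhs in [3,7])
  i=4: ✗ (no rhs in [4,8])
  i=5: ✗ (no rhs in [5,9])
  i=6: ✗ (no rhs in [6,10])
  i=7: ✗ (no rhs in [7,11])
  i=8: ✗ (no rhs in [8,12])

none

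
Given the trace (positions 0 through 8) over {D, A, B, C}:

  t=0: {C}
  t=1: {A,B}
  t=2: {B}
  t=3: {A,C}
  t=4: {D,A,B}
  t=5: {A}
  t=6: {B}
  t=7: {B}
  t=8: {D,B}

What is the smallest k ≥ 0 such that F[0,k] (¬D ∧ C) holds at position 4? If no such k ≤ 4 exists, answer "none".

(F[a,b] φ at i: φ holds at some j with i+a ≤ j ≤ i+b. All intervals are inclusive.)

Scan j = 4,5,… for (¬D ∧ C):
  j=4: fails
  j=5: fails
  j=6: fails
  j=7: fails
  j=8: fails
No j in [4,8] satisfies it → none.

none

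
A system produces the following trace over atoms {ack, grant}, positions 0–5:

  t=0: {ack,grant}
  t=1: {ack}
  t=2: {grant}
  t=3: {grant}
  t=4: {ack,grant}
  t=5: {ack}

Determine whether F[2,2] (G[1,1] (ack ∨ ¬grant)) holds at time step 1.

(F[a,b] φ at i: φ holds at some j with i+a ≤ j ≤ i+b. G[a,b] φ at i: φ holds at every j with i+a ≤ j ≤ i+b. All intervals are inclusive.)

Check G[1,1] (ack ∨ ¬grant) at each j in [3,3]:
  j=3: holds on [4,4]
Found at j=3 → formula holds.

Holds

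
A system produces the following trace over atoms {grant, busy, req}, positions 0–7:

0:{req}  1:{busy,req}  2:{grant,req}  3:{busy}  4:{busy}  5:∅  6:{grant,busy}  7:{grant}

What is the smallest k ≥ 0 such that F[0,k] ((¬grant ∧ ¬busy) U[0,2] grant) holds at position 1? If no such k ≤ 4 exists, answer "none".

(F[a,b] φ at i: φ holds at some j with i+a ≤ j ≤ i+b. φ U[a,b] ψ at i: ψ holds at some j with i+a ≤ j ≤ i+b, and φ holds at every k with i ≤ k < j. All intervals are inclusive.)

Scan j = 1,2,… for ((¬grant ∧ ¬busy) U[0,2] grant):
  j=1: fails
  j=2: holds
First hit at j=2, so smallest k = 2-1 = 1.

1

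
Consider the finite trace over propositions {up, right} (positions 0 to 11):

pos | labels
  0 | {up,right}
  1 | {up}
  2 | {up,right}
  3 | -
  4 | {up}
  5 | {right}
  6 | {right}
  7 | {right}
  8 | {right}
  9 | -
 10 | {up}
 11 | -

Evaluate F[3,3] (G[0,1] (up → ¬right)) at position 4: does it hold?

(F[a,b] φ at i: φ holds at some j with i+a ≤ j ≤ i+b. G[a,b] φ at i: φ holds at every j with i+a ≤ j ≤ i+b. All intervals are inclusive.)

Holds

Check G[0,1] (up → ¬right) at each j in [7,7]:
  j=7: holds on [7,8]
Found at j=7 → formula holds.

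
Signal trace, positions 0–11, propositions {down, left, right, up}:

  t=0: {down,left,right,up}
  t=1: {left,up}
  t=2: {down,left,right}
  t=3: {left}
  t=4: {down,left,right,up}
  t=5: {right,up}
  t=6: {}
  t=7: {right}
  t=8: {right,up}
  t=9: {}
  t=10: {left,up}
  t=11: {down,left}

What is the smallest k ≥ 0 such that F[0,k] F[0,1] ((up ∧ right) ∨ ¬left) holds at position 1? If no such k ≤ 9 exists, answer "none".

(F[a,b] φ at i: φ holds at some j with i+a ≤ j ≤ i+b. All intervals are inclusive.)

Scan j = 1,2,… for F[0,1] ((up ∧ right) ∨ ¬left):
  j=1: fails
  j=2: fails
  j=3: holds
First hit at j=3, so smallest k = 3-1 = 2.

2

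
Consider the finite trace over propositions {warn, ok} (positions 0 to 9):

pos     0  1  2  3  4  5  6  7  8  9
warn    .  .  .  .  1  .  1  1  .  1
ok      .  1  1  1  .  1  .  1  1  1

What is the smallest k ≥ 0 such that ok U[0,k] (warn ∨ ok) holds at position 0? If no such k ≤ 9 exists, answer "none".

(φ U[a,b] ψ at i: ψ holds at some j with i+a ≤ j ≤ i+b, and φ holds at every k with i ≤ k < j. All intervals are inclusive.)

Need earliest j ≥ 0 with (warn ∨ ok), and ok at every k in [0,j-1].
  j=0: rhs fails.
  j=1: rhs holds but lhs fails at k=0.
  j=2: rhs holds but lhs fails at k=0.
  j=3: rhs holds but lhs fails at k=0.
  j=4: rhs holds but lhs fails at k=0.
  j=5: rhs holds but lhs fails at k=0.
  j=6: rhs holds but lhs fails at k=0.
  j=7: rhs holds but lhs fails at k=0.
  j=8: rhs holds but lhs fails at k=0.
  j=9: rhs holds but lhs fails at k=0.
No witness within the range → none.

none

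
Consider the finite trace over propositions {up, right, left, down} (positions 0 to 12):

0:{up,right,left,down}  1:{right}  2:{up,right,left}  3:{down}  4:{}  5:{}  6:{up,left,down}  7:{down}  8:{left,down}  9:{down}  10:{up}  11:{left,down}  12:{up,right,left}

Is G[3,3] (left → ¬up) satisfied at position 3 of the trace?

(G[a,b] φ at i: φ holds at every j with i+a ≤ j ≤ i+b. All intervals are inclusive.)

False

Check (left → ¬up) at every j in [6,6]:
  j=6: antecedent true; consequent false → ✗
Fails at j=6 → formula fails.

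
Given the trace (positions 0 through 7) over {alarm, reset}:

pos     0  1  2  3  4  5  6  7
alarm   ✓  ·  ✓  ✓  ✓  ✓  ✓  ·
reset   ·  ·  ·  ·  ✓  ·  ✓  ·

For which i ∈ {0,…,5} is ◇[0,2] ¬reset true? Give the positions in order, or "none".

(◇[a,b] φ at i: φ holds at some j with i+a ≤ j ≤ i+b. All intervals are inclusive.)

0, 1, 2, 3, 4, 5

Evaluate at each i in [0,5]:
  i=0: ✓ (witness j=0)
  i=1: ✓ (witness j=1)
  i=2: ✓ (witness j=2)
  i=3: ✓ (witness j=3)
  i=4: ✓ (witness j=5)
  i=5: ✓ (witness j=5)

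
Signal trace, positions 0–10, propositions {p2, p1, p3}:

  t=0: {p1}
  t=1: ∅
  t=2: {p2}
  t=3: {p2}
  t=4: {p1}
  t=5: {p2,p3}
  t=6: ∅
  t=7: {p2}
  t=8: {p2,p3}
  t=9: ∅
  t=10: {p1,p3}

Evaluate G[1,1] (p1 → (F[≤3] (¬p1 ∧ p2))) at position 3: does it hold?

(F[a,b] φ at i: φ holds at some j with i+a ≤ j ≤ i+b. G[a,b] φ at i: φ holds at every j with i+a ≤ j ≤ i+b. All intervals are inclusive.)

Holds

Check (p1 → (F[≤3] (¬p1 ∧ p2))) at every j in [4,4]:
  j=4: antecedent true; consequent holds (witness at 5) → ✓
All positions satisfy it → formula holds.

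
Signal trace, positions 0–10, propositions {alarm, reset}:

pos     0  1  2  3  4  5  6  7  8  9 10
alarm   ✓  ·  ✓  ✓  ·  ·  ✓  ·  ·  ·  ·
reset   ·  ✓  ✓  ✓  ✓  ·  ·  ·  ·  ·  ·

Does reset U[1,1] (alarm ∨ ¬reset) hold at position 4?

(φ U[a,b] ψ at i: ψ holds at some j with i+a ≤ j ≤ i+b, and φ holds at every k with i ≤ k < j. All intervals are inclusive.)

Yes

Need some j in [5,5] with (alarm ∨ ¬reset), and reset at every k in [4,j-1].
  j=5: (alarm ∨ ¬reset) holds; reset holds at every k in [4,4] → satisfied.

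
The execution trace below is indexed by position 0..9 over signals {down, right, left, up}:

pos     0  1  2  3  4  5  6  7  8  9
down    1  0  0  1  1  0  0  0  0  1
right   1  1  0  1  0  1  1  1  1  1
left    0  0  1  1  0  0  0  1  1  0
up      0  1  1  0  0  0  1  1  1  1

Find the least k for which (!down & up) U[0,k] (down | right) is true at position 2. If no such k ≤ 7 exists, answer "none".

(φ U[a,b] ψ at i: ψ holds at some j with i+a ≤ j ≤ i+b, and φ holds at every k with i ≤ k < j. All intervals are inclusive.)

Need earliest j ≥ 2 with (down | right), and (!down & up) at every k in [2,j-1].
  j=2: rhs fails.
  j=3: rhs holds; lhs holds on [2,2]. k = 1.

1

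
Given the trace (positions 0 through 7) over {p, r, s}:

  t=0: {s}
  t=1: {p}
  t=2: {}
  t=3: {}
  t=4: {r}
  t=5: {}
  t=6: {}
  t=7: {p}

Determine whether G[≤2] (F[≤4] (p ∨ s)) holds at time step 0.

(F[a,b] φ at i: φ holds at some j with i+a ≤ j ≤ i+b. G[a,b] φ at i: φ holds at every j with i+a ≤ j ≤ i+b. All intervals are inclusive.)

Check F[≤4] (p ∨ s) at every j in [0,2]:
  j=0: holds (witness at 0)
  j=1: holds (witness at 1)
  j=2: fails (none in [2,6])
Fails at j=2 → formula fails.

False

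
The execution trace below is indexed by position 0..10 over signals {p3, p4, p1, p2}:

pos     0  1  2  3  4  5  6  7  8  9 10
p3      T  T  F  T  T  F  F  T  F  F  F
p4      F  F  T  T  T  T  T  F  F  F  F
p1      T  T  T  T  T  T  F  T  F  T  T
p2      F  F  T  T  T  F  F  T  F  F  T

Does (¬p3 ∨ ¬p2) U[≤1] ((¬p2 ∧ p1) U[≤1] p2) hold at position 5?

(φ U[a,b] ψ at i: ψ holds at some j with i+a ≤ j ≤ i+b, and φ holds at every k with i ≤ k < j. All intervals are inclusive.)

Does not hold

Need some j in [5,6] with ((¬p2 ∧ p1) U[≤1] p2), and (¬p3 ∨ ¬p2) at every k in [5,j-1].
  j=5: ((¬p2 ∧ p1) U[≤1] p2) — fails.
  j=6: ((¬p2 ∧ p1) U[≤1] p2) — fails.
No j in the window works → until fails.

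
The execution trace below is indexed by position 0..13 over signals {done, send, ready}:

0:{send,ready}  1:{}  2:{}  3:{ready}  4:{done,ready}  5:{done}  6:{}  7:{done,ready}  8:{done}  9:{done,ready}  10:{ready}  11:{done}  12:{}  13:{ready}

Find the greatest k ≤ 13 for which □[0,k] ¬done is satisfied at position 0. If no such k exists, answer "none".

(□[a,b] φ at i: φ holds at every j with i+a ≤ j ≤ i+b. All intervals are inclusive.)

3

¬done must hold from j=0 onward; find where it first fails.
  j=0: holds
  j=1: holds
  j=2: holds
  j=3: holds
  j=4: fails
Holds on [0,3], so largest k = 3.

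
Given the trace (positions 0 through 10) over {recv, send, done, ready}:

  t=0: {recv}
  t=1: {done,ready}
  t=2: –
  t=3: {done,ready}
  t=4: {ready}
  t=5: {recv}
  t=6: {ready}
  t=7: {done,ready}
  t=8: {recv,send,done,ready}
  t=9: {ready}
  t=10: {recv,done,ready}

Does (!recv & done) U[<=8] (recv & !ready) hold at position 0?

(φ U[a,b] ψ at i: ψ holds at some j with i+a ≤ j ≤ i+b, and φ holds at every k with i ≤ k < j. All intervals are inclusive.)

True

Need some j in [0,8] with (recv & !ready), and (!recv & done) at every k in [0,j-1].
  j=0: (recv & !ready) holds; no prefix to check → satisfied.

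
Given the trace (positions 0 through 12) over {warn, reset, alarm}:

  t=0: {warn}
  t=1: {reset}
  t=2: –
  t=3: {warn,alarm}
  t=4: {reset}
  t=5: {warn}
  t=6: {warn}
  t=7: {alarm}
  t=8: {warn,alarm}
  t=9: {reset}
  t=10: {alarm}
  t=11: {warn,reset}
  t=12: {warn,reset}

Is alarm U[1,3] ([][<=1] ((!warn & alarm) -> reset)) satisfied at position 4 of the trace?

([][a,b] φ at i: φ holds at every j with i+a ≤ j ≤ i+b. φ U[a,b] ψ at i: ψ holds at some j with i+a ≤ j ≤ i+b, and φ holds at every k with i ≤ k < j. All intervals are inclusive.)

Need some j in [5,7] with [][<=1] ((!warn & alarm) -> reset), and alarm at every k in [4,j-1].
  j=5: [][<=1] ((!warn & alarm) -> reset) holds, but alarm fails at k=4 → not this j.
  j=6: [][<=1] ((!warn & alarm) -> reset) — fails at 7.
  j=7: [][<=1] ((!warn & alarm) -> reset) — fails at 7.
No j in the window works → until fails.

No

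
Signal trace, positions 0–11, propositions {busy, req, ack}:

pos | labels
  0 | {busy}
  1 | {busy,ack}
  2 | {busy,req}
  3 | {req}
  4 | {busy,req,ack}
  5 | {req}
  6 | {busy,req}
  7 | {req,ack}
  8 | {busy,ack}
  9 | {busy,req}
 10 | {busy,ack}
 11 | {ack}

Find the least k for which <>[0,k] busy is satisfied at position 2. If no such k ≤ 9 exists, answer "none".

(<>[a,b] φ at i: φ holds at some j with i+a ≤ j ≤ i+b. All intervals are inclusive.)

0

Scan j = 2,3,… for busy:
  j=2: holds
First hit at j=2, so smallest k = 2-2 = 0.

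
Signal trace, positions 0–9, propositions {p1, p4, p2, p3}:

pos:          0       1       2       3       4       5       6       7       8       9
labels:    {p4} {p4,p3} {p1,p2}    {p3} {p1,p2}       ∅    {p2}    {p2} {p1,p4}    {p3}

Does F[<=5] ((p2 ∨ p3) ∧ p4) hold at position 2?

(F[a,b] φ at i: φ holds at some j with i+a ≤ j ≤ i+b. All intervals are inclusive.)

False

Check ((p2 ∨ p3) ∧ p4) at each j in [2,7]:
  j=2: false
  j=3: false
  j=4: false
  j=5: false
  j=6: false
  j=7: false
No position in the window satisfies it → formula fails.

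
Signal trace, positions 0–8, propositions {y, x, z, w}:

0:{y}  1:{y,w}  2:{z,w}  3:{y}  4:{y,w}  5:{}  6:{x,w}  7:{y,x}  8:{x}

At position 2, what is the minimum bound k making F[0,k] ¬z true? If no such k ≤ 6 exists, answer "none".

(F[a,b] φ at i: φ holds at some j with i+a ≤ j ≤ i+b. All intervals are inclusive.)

Scan j = 2,3,… for ¬z:
  j=2: fails
  j=3: holds
First hit at j=3, so smallest k = 3-2 = 1.

1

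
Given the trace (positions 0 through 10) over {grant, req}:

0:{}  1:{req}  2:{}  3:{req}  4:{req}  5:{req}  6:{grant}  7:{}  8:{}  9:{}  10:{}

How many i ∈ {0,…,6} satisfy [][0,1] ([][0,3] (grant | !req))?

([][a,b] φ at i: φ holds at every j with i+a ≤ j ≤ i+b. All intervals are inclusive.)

Evaluate at each i in [0,6]:
  i=0: ✗ (fails at j=0)
  i=1: ✗ (fails at j=1)
  i=2: ✗ (fails at j=2)
  i=3: ✗ (fails at j=3)
  i=4: ✗ (fails at j=4)
  i=5: ✗ (fails at j=5)
  i=6: ✓ (all of [6,7])
Positions where it holds: {6} → 1.

1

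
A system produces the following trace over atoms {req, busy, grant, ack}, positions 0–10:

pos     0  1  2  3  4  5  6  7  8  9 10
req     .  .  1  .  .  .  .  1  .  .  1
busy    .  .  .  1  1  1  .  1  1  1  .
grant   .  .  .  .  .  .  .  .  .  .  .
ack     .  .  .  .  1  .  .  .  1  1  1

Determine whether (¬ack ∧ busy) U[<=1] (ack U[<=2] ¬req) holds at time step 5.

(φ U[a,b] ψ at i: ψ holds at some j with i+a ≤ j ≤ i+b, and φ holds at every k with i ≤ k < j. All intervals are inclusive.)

Need some j in [5,6] with (ack U[<=2] ¬req), and (¬ack ∧ busy) at every k in [5,j-1].
  j=5: (ack U[<=2] ¬req) holds; no prefix to check → satisfied.

Yes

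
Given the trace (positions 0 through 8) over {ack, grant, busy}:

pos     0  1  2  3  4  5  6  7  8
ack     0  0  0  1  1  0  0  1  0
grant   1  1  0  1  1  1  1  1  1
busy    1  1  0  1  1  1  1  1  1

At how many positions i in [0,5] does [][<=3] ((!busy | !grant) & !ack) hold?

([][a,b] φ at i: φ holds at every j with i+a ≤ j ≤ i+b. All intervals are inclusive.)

0

Evaluate at each i in [0,5]:
  i=0: ✗ (fails at j=0)
  i=1: ✗ (fails at j=1)
  i=2: ✗ (fails at j=3)
  i=3: ✗ (fails at j=3)
  i=4: ✗ (fails at j=4)
  i=5: ✗ (fails at j=5)
Positions where it holds: {} → 0.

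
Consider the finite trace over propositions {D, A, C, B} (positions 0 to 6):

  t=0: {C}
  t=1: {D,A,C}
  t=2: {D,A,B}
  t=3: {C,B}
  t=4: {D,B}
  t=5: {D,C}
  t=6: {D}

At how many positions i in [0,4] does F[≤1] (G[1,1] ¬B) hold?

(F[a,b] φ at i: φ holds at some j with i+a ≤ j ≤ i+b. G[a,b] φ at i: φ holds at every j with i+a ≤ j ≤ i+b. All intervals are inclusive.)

3

Evaluate at each i in [0,4]:
  i=0: ✓ (witness j=0)
  i=1: ✗ (none in [1,2])
  i=2: ✗ (none in [2,3])
  i=3: ✓ (witness j=4)
  i=4: ✓ (witness j=4)
Positions where it holds: {0, 3, 4} → 3.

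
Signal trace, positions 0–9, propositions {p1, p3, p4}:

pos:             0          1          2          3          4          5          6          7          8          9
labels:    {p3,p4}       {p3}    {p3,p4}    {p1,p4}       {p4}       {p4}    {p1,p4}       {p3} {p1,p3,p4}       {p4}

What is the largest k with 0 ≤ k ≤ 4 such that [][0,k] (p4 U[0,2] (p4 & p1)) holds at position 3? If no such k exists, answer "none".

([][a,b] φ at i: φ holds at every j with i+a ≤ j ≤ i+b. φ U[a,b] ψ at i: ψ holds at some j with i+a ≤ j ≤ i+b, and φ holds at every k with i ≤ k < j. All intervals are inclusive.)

3

(p4 U[0,2] (p4 & p1)) must hold from j=3 onward; find where it first fails.
  j=3: holds
  j=4: holds
  j=5: holds
  j=6: holds
  j=7: fails
Holds on [3,6], so largest k = 3.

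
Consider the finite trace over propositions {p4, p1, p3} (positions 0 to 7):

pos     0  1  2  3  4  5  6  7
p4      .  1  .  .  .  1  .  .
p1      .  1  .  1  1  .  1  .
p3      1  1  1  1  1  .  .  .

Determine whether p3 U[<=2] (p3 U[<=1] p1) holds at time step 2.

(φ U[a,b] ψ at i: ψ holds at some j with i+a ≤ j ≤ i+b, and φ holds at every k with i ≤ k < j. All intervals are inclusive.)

True

Need some j in [2,4] with (p3 U[<=1] p1), and p3 at every k in [2,j-1].
  j=2: (p3 U[<=1] p1) holds; no prefix to check → satisfied.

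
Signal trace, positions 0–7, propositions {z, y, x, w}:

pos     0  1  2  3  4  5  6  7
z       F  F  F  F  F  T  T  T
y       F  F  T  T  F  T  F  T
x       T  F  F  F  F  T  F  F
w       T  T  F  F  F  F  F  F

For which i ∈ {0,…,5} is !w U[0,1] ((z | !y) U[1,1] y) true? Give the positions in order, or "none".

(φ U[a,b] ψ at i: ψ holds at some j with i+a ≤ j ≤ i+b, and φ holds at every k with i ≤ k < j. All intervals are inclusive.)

1, 3, 4, 5

Evaluate at each i in [0,5]:
  i=0: ✗ (lhs fails at k=0 before rhs at j=1)
  i=1: ✓ (rhs at j=1)
  i=2: ✗ (no rhs in [2,3])
  i=3: ✓ (rhs at j=4; lhs holds on [3,3])
  i=4: ✓ (rhs at j=4)
  i=5: ✓ (rhs at j=6; lhs holds on [5,5])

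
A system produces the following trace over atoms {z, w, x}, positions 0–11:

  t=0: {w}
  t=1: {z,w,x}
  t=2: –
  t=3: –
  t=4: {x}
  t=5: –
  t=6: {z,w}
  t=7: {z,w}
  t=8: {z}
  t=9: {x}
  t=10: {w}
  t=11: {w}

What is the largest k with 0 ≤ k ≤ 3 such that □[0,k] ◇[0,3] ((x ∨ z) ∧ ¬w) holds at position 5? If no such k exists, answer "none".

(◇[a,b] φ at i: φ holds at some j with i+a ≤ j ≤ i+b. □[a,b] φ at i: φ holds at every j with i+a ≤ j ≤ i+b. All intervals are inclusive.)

◇[0,3] ((x ∨ z) ∧ ¬w) must hold from j=5 onward; find where it first fails.
  j=5: holds
  j=6: holds
  j=7: holds
  j=8: holds
Holds through j=8; largest k = 3.

3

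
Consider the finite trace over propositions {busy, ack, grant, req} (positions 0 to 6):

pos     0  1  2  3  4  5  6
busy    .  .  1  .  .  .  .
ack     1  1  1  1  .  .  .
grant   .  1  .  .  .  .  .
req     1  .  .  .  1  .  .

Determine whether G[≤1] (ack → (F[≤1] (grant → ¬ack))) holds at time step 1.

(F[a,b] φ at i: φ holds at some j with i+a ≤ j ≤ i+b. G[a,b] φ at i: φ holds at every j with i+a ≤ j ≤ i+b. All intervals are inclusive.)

Yes

Check (ack → (F[≤1] (grant → ¬ack))) at every j in [1,2]:
  j=1: antecedent true; consequent holds (witness at 2) → ✓
  j=2: antecedent true; consequent holds (witness at 2) → ✓
All positions satisfy it → formula holds.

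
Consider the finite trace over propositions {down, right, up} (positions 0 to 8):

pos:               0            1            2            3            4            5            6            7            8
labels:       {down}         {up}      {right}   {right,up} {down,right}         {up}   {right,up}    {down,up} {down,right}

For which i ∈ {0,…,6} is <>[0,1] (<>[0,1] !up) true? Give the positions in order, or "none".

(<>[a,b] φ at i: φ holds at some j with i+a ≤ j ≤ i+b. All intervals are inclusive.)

0, 1, 2, 3, 4, 6

Evaluate at each i in [0,6]:
  i=0: ✓ (witness j=0)
  i=1: ✓ (witness j=1)
  i=2: ✓ (witness j=2)
  i=3: ✓ (witness j=3)
  i=4: ✓ (witness j=4)
  i=5: ✗ (none in [5,6])
  i=6: ✓ (witness j=7)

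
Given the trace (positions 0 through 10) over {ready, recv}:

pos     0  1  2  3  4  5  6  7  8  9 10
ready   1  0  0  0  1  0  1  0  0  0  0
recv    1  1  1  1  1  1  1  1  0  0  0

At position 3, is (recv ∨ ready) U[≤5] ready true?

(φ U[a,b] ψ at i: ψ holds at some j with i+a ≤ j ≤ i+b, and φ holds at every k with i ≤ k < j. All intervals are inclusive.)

Need some j in [3,8] with ready, and (recv ∨ ready) at every k in [3,j-1].
  j=3: ready false.
  j=4: ready holds; (recv ∨ ready) holds at every k in [3,3] → satisfied.

True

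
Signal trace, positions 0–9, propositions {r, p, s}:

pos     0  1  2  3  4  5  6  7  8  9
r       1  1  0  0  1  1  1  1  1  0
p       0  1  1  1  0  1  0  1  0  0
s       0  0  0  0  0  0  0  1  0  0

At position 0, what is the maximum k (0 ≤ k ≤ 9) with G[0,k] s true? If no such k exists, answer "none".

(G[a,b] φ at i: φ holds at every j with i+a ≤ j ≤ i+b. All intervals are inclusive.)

none

s must hold from j=0 onward; find where it first fails.
  j=0: fails → no k works.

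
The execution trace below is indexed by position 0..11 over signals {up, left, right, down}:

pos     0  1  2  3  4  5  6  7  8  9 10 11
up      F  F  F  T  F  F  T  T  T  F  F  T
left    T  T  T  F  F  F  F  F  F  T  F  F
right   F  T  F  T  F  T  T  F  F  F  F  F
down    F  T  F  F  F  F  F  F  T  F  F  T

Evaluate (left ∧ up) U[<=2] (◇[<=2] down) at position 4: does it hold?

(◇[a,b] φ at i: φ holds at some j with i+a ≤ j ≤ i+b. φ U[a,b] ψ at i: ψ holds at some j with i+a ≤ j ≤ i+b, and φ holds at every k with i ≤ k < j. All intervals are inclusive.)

No

Need some j in [4,6] with ◇[<=2] down, and (left ∧ up) at every k in [4,j-1].
  j=4: ◇[<=2] down — fails (none in [4,6]).
  j=5: ◇[<=2] down — fails (none in [5,7]).
  j=6: ◇[<=2] down holds, but (left ∧ up) fails at k=4 → not this j.
No j in the window works → until fails.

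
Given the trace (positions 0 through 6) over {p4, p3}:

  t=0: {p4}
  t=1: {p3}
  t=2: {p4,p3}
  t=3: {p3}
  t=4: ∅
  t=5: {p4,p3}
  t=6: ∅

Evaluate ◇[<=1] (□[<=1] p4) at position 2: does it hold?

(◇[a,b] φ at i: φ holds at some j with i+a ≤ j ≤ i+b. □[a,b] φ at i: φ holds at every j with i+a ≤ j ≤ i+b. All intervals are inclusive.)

No

Check □[<=1] p4 at each j in [2,3]:
  j=2: fails at 3
  j=3: fails at 3
No position in the window satisfies it → formula fails.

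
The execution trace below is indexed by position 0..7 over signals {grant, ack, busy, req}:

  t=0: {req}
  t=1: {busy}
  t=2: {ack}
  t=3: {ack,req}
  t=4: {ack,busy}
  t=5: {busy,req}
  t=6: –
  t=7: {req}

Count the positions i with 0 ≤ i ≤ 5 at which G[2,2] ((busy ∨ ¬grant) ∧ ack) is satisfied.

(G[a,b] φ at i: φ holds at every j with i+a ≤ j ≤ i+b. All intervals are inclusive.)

Evaluate at each i in [0,5]:
  i=0: ✓ (all of [2,2])
  i=1: ✓ (all of [3,3])
  i=2: ✓ (all of [4,4])
  i=3: ✗ (fails at j=5)
  i=4: ✗ (fails at j=6)
  i=5: ✗ (fails at j=7)
Positions where it holds: {0, 1, 2} → 3.

3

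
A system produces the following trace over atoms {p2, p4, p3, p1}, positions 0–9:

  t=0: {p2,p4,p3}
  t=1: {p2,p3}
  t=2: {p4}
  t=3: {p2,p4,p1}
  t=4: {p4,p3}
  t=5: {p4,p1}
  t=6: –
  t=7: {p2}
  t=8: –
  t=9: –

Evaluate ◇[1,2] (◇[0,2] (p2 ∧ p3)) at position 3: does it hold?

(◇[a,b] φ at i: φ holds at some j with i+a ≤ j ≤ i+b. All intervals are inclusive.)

False

Check ◇[0,2] (p2 ∧ p3) at each j in [4,5]:
  j=4: fails (none in [4,6])
  j=5: fails (none in [5,7])
No position in the window satisfies it → formula fails.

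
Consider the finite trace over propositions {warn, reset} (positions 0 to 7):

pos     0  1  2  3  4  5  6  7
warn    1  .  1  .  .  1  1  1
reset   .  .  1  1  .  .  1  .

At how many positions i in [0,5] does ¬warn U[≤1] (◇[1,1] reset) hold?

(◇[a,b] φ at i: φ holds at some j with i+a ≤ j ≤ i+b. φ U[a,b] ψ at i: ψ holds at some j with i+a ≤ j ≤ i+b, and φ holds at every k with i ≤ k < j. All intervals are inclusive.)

Evaluate at each i in [0,5]:
  i=0: ✗ (lhs fails at k=0 before rhs at j=1)
  i=1: ✓ (rhs at j=1)
  i=2: ✓ (rhs at j=2)
  i=3: ✗ (no rhs in [3,4])
  i=4: ✓ (rhs at j=5; lhs holds on [4,4])
  i=5: ✓ (rhs at j=5)
Positions where it holds: {1, 2, 4, 5} → 4.

4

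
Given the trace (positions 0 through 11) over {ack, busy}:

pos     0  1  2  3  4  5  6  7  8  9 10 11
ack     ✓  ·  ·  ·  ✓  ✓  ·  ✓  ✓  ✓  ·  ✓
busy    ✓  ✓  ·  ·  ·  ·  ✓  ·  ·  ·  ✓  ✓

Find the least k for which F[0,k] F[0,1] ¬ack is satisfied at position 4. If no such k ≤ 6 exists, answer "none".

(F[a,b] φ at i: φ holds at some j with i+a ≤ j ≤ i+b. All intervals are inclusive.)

1

Scan j = 4,5,… for F[0,1] ¬ack:
  j=4: fails
  j=5: holds
First hit at j=5, so smallest k = 5-4 = 1.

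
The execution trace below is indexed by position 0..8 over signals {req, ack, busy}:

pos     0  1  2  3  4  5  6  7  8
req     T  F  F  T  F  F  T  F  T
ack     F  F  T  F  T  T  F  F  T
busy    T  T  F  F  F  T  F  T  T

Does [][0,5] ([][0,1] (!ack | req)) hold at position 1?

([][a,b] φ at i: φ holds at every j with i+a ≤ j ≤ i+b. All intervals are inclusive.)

Check [][0,1] (!ack | req) at every j in [1,6]:
  j=1: fails at 2
  j=2: fails at 2
  j=3: fails at 4
  j=4: fails at 4
  j=5: fails at 5
  j=6: holds on [6,7]
Fails at j=1 → formula fails.

Does not hold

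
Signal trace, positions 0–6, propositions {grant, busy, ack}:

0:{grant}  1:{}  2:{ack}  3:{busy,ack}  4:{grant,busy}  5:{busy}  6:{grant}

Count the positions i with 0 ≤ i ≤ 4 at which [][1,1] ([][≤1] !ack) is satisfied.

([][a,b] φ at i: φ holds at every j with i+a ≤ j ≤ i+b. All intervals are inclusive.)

Evaluate at each i in [0,4]:
  i=0: ✗ (fails at j=1)
  i=1: ✗ (fails at j=2)
  i=2: ✗ (fails at j=3)
  i=3: ✓ (all of [4,4])
  i=4: ✓ (all of [5,5])
Positions where it holds: {3, 4} → 2.

2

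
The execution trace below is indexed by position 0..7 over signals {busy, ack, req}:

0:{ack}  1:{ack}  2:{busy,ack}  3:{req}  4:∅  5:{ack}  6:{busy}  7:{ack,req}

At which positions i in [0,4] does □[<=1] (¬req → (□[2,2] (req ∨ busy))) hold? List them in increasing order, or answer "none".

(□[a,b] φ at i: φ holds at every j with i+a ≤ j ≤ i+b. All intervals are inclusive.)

Evaluate at each i in [0,4]:
  i=0: ✓ (all of [0,1])
  i=1: ✗ (fails at j=2)
  i=2: ✗ (fails at j=2)
  i=3: ✓ (all of [3,4])
  i=4: ✓ (all of [4,5])

0, 3, 4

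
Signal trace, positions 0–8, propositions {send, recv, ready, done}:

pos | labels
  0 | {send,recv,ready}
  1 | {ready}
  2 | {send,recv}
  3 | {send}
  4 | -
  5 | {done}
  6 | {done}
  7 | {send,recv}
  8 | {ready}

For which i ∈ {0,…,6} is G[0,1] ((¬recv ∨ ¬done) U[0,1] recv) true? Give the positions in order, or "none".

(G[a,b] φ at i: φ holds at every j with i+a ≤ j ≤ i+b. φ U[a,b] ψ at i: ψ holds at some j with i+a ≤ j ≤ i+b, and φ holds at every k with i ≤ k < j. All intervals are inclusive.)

0, 1, 6

Evaluate at each i in [0,6]:
  i=0: ✓ (all of [0,1])
  i=1: ✓ (all of [1,2])
  i=2: ✗ (fails at j=3)
  i=3: ✗ (fails at j=3)
  i=4: ✗ (fails at j=4)
  i=5: ✗ (fails at j=5)
  i=6: ✓ (all of [6,7])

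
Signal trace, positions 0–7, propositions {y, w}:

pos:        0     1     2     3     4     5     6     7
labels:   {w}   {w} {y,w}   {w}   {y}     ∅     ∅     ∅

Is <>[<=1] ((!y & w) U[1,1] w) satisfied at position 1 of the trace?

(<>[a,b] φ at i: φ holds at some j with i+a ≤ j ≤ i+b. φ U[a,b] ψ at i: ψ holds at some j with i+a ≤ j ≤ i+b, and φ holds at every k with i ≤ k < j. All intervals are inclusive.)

Check ((!y & w) U[1,1] w) at each j in [1,2]:
  j=1: holds
  j=2: fails
Found at j=1 → formula holds.

True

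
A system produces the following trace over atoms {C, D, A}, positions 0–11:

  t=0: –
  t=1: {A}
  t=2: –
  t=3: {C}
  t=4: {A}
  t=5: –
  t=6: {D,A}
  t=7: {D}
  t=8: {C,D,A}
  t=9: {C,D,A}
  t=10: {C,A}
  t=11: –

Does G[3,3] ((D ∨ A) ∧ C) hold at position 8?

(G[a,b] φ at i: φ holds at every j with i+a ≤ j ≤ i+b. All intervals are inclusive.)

Check ((D ∨ A) ∧ C) at every j in [11,11]:
  j=11: false
Fails at j=11 → formula fails.

Does not hold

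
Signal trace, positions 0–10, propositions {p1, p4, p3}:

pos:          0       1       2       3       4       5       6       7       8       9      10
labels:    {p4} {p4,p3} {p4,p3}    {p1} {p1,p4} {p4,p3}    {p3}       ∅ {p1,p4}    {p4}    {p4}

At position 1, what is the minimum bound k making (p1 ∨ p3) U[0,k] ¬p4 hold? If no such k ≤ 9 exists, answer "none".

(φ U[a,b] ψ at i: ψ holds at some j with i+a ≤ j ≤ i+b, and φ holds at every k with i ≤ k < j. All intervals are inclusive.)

Need earliest j ≥ 1 with ¬p4, and (p1 ∨ p3) at every k in [1,j-1].
  j=1: rhs fails.
  j=2: rhs fails.
  j=3: rhs holds; lhs holds on [1,2]. k = 2.

2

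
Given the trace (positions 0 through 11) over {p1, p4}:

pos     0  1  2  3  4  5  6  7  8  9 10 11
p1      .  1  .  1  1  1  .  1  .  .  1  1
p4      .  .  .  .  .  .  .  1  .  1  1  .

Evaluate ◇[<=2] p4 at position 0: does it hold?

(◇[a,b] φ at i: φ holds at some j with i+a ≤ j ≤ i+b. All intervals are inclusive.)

Check p4 at each j in [0,2]:
  j=0: false
  j=1: false
  j=2: false
No position in the window satisfies it → formula fails.

No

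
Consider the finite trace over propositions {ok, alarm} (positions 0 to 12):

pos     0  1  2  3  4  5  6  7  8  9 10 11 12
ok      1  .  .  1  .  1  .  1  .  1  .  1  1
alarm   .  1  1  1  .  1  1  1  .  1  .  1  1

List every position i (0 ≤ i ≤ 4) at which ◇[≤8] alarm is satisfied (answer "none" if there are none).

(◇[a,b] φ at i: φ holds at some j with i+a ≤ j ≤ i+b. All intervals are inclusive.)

Evaluate at each i in [0,4]:
  i=0: ✓ (witness j=1)
  i=1: ✓ (witness j=1)
  i=2: ✓ (witness j=2)
  i=3: ✓ (witness j=3)
  i=4: ✓ (witness j=5)

0, 1, 2, 3, 4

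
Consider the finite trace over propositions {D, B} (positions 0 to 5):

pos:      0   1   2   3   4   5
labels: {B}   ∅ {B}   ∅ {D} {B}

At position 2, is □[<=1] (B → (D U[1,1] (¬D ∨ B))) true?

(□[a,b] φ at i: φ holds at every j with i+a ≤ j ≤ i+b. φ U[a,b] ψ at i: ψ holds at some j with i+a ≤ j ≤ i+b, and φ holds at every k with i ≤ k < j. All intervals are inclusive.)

Check (B → (D U[1,1] (¬D ∨ B))) at every j in [2,3]:
  j=2: antecedent true; consequent fails → ✗
  j=3: antecedent false → ✓
Fails at j=2 → formula fails.

Does not hold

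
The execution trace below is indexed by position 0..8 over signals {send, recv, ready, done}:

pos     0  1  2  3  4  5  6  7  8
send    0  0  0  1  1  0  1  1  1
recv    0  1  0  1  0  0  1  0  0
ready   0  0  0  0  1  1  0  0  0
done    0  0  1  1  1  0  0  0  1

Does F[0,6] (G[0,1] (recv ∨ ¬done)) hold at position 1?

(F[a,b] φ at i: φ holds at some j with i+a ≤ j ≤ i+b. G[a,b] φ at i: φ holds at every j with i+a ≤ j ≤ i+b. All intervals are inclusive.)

Check G[0,1] (recv ∨ ¬done) at each j in [1,7]:
  j=1: fails at 2
  j=2: fails at 2
  j=3: fails at 4
  j=4: fails at 4
  j=5: holds on [5,6]
  j=6: holds on [6,7]
  j=7: fails at 8
Found at j=5 → formula holds.

Holds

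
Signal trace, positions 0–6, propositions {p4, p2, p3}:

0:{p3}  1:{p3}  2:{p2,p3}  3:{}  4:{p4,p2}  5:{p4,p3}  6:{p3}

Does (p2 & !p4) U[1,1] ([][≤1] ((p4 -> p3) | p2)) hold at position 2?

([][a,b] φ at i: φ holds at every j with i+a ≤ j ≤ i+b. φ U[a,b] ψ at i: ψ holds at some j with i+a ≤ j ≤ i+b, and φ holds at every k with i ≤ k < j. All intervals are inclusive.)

Need some j in [3,3] with [][≤1] ((p4 -> p3) | p2), and (p2 & !p4) at every k in [2,j-1].
  j=3: [][≤1] ((p4 -> p3) | p2) holds; (p2 & !p4) holds at every k in [2,2] → satisfied.

Yes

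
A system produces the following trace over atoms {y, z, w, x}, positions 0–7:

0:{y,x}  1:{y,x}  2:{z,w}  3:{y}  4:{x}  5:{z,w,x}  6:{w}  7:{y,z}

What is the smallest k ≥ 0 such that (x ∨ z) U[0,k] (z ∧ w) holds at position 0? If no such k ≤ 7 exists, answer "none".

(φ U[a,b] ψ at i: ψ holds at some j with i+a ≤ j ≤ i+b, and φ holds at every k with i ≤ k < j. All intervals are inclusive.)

Need earliest j ≥ 0 with (z ∧ w), and (x ∨ z) at every k in [0,j-1].
  j=0: rhs fails.
  j=1: rhs fails.
  j=2: rhs holds; lhs holds on [0,1]. k = 2.

2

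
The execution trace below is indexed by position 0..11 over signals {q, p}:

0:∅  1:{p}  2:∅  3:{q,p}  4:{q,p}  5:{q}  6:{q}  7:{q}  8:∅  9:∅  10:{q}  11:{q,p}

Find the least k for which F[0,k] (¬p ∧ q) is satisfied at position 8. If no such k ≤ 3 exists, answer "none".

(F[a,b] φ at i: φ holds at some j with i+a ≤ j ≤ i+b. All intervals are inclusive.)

2

Scan j = 8,9,… for (¬p ∧ q):
  j=8: fails
  j=9: fails
  j=10: holds
First hit at j=10, so smallest k = 10-8 = 2.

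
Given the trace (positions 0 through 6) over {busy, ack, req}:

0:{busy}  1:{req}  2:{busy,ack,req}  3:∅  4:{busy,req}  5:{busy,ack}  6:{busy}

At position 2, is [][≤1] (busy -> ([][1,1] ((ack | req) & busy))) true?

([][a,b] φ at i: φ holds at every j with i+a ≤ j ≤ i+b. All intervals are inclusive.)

Check (busy -> ([][1,1] ((ack | req) & busy))) at every j in [2,3]:
  j=2: antecedent true; consequent fails at 3 → ✗
  j=3: antecedent false → ✓
Fails at j=2 → formula fails.

No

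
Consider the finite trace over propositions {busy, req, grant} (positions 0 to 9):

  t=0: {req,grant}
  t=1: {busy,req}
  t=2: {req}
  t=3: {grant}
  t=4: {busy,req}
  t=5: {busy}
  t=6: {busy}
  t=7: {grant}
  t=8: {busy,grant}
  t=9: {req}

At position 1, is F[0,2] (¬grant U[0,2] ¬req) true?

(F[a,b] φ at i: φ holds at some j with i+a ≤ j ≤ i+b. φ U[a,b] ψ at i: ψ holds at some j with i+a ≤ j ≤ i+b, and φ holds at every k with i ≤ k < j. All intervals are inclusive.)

True

Check (¬grant U[0,2] ¬req) at each j in [1,3]:
  j=1: holds
  j=2: holds
  j=3: holds
Found at j=1 → formula holds.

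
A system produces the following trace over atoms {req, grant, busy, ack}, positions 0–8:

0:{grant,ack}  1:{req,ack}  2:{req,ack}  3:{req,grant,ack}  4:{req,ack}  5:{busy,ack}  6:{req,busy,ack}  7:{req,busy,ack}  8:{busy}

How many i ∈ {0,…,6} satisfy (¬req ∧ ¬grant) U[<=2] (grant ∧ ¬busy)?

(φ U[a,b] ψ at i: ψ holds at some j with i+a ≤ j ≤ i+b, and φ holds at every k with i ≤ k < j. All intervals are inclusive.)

2

Evaluate at each i in [0,6]:
  i=0: ✓ (rhs at j=0)
  i=1: ✗ (lhs fails at k=1 before rhs at j=3)
  i=2: ✗ (lhs fails at k=2 before rhs at j=3)
  i=3: ✓ (rhs at j=3)
  i=4: ✗ (no rhs in [4,6])
  i=5: ✗ (no rhs in [5,7])
  i=6: ✗ (no rhs in [6,8])
Positions where it holds: {0, 3} → 2.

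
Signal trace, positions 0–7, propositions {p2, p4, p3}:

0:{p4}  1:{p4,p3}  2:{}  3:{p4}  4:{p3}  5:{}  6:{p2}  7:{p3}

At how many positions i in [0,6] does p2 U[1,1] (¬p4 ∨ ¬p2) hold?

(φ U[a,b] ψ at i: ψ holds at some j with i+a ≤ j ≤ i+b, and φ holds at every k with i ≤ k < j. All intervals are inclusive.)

1

Evaluate at each i in [0,6]:
  i=0: ✗ (lhs fails at k=0 before rhs at j=1)
  i=1: ✗ (lhs fails at k=1 before rhs at j=2)
  i=2: ✗ (lhs fails at k=2 before rhs at j=3)
  i=3: ✗ (lhs fails at k=3 before rhs at j=4)
  i=4: ✗ (lhs fails at k=4 before rhs at j=5)
  i=5: ✗ (lhs fails at k=5 before rhs at j=6)
  i=6: ✓ (rhs at j=7; lhs holds on [6,6])
Positions where it holds: {6} → 1.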